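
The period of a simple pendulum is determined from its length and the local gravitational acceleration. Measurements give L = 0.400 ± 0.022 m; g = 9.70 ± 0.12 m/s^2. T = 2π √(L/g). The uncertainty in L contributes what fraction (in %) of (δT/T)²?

95.2%

(δT/T)² = (½·δL/L)² + (−½·δg/g)²
  L term: (0.5×0.0550)² = 0.000756
  g term: (-0.5×0.0124)² = 3.83e-05
Total = 0.000795. Share from L = 0.000756/0.000795 = 0.952.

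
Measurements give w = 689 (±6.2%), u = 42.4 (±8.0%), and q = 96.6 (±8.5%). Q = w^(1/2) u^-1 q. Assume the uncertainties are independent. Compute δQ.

7.22

Since Q is a product/quotient, work with relative uncertainties:
  (½·δw/w)² = (0.5×0.0620)² = 0.000961;  (-1·δu/u)² = (-1×0.0800)² = 0.00640;  (1·δq/q)² = (1×0.0850)² = 0.00723
δQ/Q = √(0.0146) = 0.121
Q = 59.8, so δQ = 0.121 × 59.8 = 7.22.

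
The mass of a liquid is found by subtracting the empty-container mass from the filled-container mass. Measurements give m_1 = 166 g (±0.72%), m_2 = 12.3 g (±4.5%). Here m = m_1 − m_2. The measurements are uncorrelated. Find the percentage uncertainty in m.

For a sum/difference, combine absolute errors in quadrature:
  (δm_1)² = 1.43;  (δm_2)² = 0.306
δm = √(1.73) = 1.32 g
m = 154 g, so δm/m = 1.32/154 = 0.00857.

0.857%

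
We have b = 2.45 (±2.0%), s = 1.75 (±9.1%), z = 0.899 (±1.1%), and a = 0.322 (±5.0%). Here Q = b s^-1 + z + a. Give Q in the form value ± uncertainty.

2.62 ± 0.132

Let p = b·s^-1 = 1.40. δp/p = √((1·δb/b)² + (-1·δs/s)²) = √(0.000400 + 0.00828) = 0.0932, so δp = 0.130.
Q = p + z + a: δQ = √(δp² + δz² + δa²) = √(0.0170 + 9.78e-05 + 0.000259) = 0.132
Q = 2.62.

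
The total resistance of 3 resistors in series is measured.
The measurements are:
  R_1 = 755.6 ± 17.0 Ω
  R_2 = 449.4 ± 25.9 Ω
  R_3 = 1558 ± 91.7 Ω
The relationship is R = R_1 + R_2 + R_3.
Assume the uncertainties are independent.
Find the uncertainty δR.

96.8 Ω

Sums and differences: (δR)² = Σ (cᵢ δxᵢ)².
  (δR_1)² = 289;  (δR_2)² = 671;  (δR_3)² = 8410
δR = √(9370) = 96.8 Ω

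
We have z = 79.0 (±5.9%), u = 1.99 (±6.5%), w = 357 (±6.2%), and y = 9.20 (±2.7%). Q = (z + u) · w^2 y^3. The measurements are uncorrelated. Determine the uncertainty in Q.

Let h = z + u = 81.0. δh = √(δz² + δu²) = √(21.7 + 0.0167) = 4.66, so δh/h = 0.0576.
Q is then a monomial in h, w, y:
δQ/Q = √((δh/h)² + (2·δw/w)² + (3·δy/y)²) = √(0.00331 + 0.0154 + 0.00656) = 0.159
Q = 8.04e+09, so δQ = 0.159 × 8.04e+09 = 1.28e+09.

1.28e+09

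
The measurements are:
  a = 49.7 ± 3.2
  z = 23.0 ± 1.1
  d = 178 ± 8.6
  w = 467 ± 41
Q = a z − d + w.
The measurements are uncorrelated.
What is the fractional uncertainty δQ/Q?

Let p = a·z = 1140. δp/p = √((1·δa/a)² + (1·δz/z)²) = √(0.00415 + 0.00229) = 0.0802, so δp = 91.7.
Q = p − d + w: δQ = √(δp² + δd² + δw²) = √(8410 + 74.0 + 1680) = 101
Q = 1430, so δQ/Q = 101/1430 = 0.0704.

0.0704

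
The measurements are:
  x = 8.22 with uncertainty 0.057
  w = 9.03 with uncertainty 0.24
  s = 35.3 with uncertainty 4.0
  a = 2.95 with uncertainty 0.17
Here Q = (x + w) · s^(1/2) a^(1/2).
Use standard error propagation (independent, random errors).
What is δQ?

11.5

Let u = x + w = 17.2. δu = √(δx² + δw²) = √(0.00325 + 0.0576) = 0.247, so δu/u = 0.0143.
Q is then a monomial in u, s, a:
δQ/Q = √((δu/u)² + (½·δs/s)² + (½·δa/a)²) = √(0.000204 + 0.00321 + 0.000830) = 0.0652
Q = 176, so δQ = 0.0652 × 176 = 11.5.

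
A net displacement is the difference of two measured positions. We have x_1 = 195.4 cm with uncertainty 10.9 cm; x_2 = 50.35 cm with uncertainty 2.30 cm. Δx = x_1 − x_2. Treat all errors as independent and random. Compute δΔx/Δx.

0.0768

Each term contributes (cᵢ δxᵢ)² to (δΔx)²:
  (δx_1)² = 119;  (δx_2)² = 5.29
δΔx = √(124) = 11.1 cm
Δx = 145.1 cm, so δΔx/Δx = 11.1/145.1 = 0.0768.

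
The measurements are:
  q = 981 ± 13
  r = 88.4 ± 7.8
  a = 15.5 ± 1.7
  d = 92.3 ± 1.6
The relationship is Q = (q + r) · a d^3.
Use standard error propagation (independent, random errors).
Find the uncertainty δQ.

Let u = q + r = 1070. δu = √(δq² + δr²) = √(169 + 60.8) = 15.2, so δu/u = 0.0142.
Q is then a monomial in u, a, d:
δQ/Q = √((δu/u)² + (1·δa/a)² + (3·δd/d)²) = √(0.000201 + 0.0120 + 0.00270) = 0.122
Q = 1.3e+10, so δQ = 0.122 × 1.3e+10 = 1.59e+09.

1.59e+09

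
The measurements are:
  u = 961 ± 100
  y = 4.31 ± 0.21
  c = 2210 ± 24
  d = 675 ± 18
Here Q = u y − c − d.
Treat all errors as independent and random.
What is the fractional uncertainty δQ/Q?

0.379

Let p = u·y = 4140. δp/p = √((1·δu/u)² + (1·δy/y)²) = √(0.0108 + 0.00237) = 0.115, so δp = 476.
Q = p − c − d: δQ = √(δp² + δc² + δd²) = √(2.26e+05 + 576 + 324) = 477
Q = 1260, so δQ/Q = 477/1260 = 0.379.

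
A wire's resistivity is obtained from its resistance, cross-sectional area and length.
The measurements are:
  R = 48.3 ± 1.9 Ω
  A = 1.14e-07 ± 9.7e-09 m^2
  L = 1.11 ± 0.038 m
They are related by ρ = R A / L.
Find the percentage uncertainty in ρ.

9.98%

Since ρ is a product/quotient, work with relative uncertainties:
  (1·δR/R)² = (1×0.0393)² = 0.00155;  (1·δA/A)² = (1×0.0851)² = 0.00724;  (-1·δL/L)² = (-1×0.0342)² = 0.00117
δρ/ρ = √(0.00996) = 0.0998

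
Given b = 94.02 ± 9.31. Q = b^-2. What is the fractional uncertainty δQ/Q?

Products/powers → add relative errors in quadrature, weighted by exponent:
  (-2·δb/b)² = (-2×0.0990)² = 0.0392
δQ/Q = √(0.0392) = 0.198

0.198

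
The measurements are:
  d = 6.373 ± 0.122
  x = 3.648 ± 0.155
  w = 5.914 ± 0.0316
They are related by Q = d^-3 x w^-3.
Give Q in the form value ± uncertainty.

(6.814 ± 0.499) × 10^-5

Products/powers → add relative errors in quadrature, weighted by exponent:
  (-3·δd/d)² = (-3×0.0191)² = 0.00330;  (1·δx/x)² = (1×0.0425)² = 0.00181;  (-3·δw/w)² = (-3×0.00534)² = 0.000257
δQ/Q = √(0.00536) = 0.0732
Q = 6.814e-05, so δQ = 0.0732 × 6.814e-05 = 4.99e-06.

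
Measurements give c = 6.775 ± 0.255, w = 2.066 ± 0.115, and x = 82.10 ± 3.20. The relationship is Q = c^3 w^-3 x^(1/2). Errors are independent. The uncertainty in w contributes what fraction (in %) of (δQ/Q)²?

68.0%

(δQ/Q)² = (3·δc/c)² + (-3·δw/w)² + (½·δx/x)²
  c term: (3×0.0376)² = 0.0127
  w term: (-3×0.0557)² = 0.0279
  x term: (0.5×0.0390)² = 0.000380
Total = 0.0410. Share from w = 0.0279/0.0410 = 0.680.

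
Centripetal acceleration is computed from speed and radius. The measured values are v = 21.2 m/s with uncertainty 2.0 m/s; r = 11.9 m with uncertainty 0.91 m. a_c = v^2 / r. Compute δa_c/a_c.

Each factor contributes (exponent × relative error)² to (δa_c/a_c)²:
  (2·δv/v)² = (2×0.0943)² = 0.0356;  (-1·δr/r)² = (-1×0.0765)² = 0.00585
δa_c/a_c = √(0.0414) = 0.204

0.204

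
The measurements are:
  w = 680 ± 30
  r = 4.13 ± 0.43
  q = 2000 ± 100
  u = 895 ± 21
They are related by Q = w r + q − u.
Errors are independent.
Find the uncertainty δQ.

334

Let p = w·r = 2810. δp/p = √((1·δw/w)² + (1·δr/r)²) = √(0.00195 + 0.0108) = 0.113, so δp = 318.
Q = p + q − u: δQ = √(δp² + δq² + δu²) = √(1.01e+05 + 10000 + 441) = 334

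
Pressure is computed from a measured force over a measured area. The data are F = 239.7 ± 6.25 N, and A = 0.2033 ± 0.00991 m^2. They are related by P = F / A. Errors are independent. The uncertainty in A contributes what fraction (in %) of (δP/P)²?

(δP/P)² = (1·δF/F)² + (-1·δA/A)²
  F term: (1×0.0261)² = 0.000680
  A term: (-1×0.0487)² = 0.00238
Total = 0.00306. Share from A = 0.00238/0.00306 = 0.778.

77.8%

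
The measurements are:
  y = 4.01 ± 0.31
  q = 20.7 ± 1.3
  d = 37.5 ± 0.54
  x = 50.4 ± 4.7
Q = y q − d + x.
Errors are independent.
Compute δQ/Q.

Let p = y·q = 83.0. δp/p = √((1·δy/y)² + (1·δq/q)²) = √(0.00598 + 0.00394) = 0.0996, so δp = 8.27.
Q = p − d + x: δQ = √(δp² + δd² + δx²) = √(68.4 + 0.292 + 22.1) = 9.53
Q = 95.9, so δQ/Q = 9.53/95.9 = 0.0993.

0.0993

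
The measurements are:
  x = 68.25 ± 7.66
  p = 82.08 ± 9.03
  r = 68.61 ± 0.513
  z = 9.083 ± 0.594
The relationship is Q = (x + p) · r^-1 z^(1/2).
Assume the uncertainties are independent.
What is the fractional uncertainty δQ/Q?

Let u = x + p = 150.3. δu = √(δx² + δp²) = √(58.7 + 81.5) = 11.8, so δu/u = 0.0788.
Q is then a monomial in u, r, z:
δQ/Q = √((δu/u)² + (-1·δr/r)² + (½·δz/z)²) = √(0.00620 + 5.59e-05 + 0.00107) = 0.0856

0.0856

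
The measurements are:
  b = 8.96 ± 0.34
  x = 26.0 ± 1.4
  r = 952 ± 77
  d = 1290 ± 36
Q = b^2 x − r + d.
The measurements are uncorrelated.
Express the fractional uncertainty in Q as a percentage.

Let p = b^2·x = 2090. δp/p = √((2·δb/b)² + (1·δx/x)²) = √(0.00576 + 0.00290) = 0.0931, so δp = 194.
Q = p − r + d: δQ = √(δp² + δr² + δd²) = √(37700 + 5930 + 1300) = 212
Q = 2430, so δQ/Q = 212/2430 = 0.0874.

8.74%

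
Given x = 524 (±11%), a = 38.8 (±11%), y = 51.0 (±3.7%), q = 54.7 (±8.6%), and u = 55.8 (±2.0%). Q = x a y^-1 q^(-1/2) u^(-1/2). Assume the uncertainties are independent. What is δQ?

Q is a product of powers, so relative uncertainties combine in quadrature:
  (1·δx/x)² = (1×0.110)² = 0.0121;  (1·δa/a)² = (1×0.110)² = 0.0121;  (-1·δy/y)² = (-1×0.0370)² = 0.00137;  (−½·δq/q)² = (-0.5×0.0860)² = 0.00185;  (−½·δu/u)² = (-0.5×0.0200)² = 0.000100
δQ/Q = √(0.0275) = 0.166
Q = 7.22, so δQ = 0.166 × 7.22 = 1.20.

1.20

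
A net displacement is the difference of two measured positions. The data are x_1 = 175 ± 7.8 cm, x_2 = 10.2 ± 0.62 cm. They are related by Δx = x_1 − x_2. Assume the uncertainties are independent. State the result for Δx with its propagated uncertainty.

Sums and differences: (δΔx)² = Σ (cᵢ δxᵢ)².
  (δx_1)² = 60.8;  (δx_2)² = 0.384
δΔx = √(61.2) = 7.82 cm
Δx = 165 cm.

165 ± 7.82 cm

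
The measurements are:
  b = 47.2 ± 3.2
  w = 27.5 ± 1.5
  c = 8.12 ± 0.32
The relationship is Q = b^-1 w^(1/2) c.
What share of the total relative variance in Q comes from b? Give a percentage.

(δQ/Q)² = (-1·δb/b)² + (½·δw/w)² + (1·δc/c)²
  b term: (-1×0.0678)² = 0.00460
  w term: (0.5×0.0545)² = 0.000744
  c term: (1×0.0394)² = 0.00155
Total = 0.00689. Share from b = 0.00460/0.00689 = 0.667.

66.7%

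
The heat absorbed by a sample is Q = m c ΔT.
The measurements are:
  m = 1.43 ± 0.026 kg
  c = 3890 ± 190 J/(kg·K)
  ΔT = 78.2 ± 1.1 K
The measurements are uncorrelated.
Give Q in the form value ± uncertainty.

Q is a product of powers, so relative uncertainties combine in quadrature:
  (1·δm/m)² = (1×0.0182)² = 0.000331;  (1·δc/c)² = (1×0.0488)² = 0.00239;  (1·δΔT/ΔT)² = (1×0.0141)² = 0.000198
δQ/Q = √(0.00291) = 0.0540
Q = 4.35e+05 J, so δQ = 0.0540 × 4.35e+05 = 23500 J.

(4.35 ± 0.235) × 10^5 J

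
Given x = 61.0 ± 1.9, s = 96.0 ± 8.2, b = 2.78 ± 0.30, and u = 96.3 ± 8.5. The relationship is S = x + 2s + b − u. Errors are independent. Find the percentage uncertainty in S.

11.6%

Sums and differences: (δS)² = Σ (cᵢ δxᵢ)².
  (δx)² = 3.61;  (2·δs)² = 269;  (δb)² = 0.0900;  (δu)² = 72.2
δS = √(345) = 18.6
S = 159, so δS/S = 18.6/159 = 0.116.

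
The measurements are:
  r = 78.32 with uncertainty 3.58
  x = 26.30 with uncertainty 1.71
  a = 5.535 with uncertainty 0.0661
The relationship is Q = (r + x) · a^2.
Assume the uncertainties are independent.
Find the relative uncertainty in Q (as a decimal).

Let u = r + x = 104.6. δu = √(δr² + δx²) = √(12.8 + 2.92) = 3.97, so δu/u = 0.0379.
Q is then a monomial in u, a:
δQ/Q = √((δu/u)² + (2·δa/a)²) = √(0.00144 + 0.000570) = 0.0448

0.0448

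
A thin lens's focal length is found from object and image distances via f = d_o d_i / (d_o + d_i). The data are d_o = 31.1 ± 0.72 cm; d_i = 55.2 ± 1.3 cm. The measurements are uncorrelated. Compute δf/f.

0.0171

∂f/∂d_o = (d_i/(d_o+d_i))² = 0.409;  ∂f/∂d_i = (d_o/(d_o+d_i))² = 0.130
δf = √((∂f/∂d_o · δd_o)² + (∂f/∂d_i · δd_i)²) = √(0.0868 + 0.0285) = 0.340 cm
f = 19.9 cm, so δf/f = 0.340/19.9 = 0.0171.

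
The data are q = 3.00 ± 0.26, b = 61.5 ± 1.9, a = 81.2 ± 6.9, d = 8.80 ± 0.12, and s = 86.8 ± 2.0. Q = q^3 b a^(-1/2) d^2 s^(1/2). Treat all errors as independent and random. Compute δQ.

35500

For a monomial Q ∝ q^3, b, a^(-1/2), d^2, s^(1/2), fractional errors add in quadrature:
  (3·δq/q)² = (3×0.0867)² = 0.0676;  (1·δb/b)² = (1×0.0309)² = 0.000954;  (−½·δa/a)² = (-0.5×0.0850)² = 0.00181;  (2·δd/d)² = (2×0.0136)² = 0.000744;  (½·δs/s)² = (0.5×0.0230)² = 0.000133
δQ/Q = √(0.0712) = 0.267
Q = 1.33e+05, so δQ = 0.267 × 1.33e+05 = 35500.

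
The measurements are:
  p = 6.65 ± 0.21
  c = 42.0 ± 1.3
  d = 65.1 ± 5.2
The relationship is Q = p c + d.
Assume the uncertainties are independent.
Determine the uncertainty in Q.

Let w = p·c = 279. δw/w = √((1·δp/p)² + (1·δc/c)²) = √(0.000997 + 0.000958) = 0.0442, so δw = 12.4.
Q = w + d: δQ = √(δw² + δd²) = √(153 + 27.0) = 13.4

13.4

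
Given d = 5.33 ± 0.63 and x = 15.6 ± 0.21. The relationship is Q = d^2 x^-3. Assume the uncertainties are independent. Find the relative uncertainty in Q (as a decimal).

0.240

Relative error in a monomial: (δQ/Q)² = Σ (nᵢ · δxᵢ/xᵢ)².
  (2·δd/d)² = (2×0.118)² = 0.0559;  (-3·δx/x)² = (-3×0.0135)² = 0.00163
δQ/Q = √(0.0575) = 0.240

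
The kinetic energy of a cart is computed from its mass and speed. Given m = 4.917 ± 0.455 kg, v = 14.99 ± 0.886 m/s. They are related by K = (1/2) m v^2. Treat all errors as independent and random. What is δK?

Products/powers → add relative errors in quadrature, weighted by exponent:
  (1·δm/m)² = (1×0.0925)² = 0.00856;  (2·δv/v)² = (2×0.0591)² = 0.0140
δK/K = √(0.0225) = 0.150
K = 552.4 J, so δK = 0.150 × 552.4 = 82.9 J.

82.9 J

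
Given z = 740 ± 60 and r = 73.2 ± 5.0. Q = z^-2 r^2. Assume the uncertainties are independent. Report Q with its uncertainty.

0.00978 ± 0.00207

Products/powers → add relative errors in quadrature, weighted by exponent:
  (-2·δz/z)² = (-2×0.0811)² = 0.0263;  (2·δr/r)² = (2×0.0683)² = 0.0187
δQ/Q = √(0.0450) = 0.212
Q = 0.00978, so δQ = 0.212 × 0.00978 = 0.00207.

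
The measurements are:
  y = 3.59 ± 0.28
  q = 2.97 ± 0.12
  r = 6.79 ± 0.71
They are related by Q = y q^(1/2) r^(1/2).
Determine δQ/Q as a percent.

9.60%

Relative error in a monomial: (δQ/Q)² = Σ (nᵢ · δxᵢ/xᵢ)².
  (1·δy/y)² = (1×0.0780)² = 0.00608;  (½·δq/q)² = (0.5×0.0404)² = 0.000408;  (½·δr/r)² = (0.5×0.105)² = 0.00273
δQ/Q = √(0.00922) = 0.0960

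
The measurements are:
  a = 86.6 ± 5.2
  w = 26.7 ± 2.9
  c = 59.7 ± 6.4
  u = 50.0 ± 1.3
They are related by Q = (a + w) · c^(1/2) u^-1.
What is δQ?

Let h = a + w = 113. δh = √(δa² + δw²) = √(27.0 + 8.41) = 5.95, so δh/h = 0.0526.
Q is then a monomial in h, c, u:
δQ/Q = √((δh/h)² + (½·δc/c)² + (-1·δu/u)²) = √(0.00276 + 0.00287 + 0.000676) = 0.0794
Q = 17.5, so δQ = 0.0794 × 17.5 = 1.39.

1.39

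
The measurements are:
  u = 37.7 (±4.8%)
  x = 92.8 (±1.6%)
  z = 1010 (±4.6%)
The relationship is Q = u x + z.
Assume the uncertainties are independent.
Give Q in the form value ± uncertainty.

Let p = u·x = 3500. δp/p = √((1·δu/u)² + (1·δx/x)²) = √(0.00230 + 0.000256) = 0.0506, so δp = 177.
Q = p + z: δQ = √(δp² + δz²) = √(31300 + 2160) = 183
Q = 4510.

4510 ± 183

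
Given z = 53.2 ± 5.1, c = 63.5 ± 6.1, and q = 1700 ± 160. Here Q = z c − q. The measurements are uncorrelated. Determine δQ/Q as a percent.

Let p = z·c = 3380. δp/p = √((1·δz/z)² + (1·δc/c)²) = √(0.00919 + 0.00923) = 0.136, so δp = 458.
Q = p − q: δQ = √(δp² + δq²) = √(2.1e+05 + 25600) = 486
Q = 1680, so δQ/Q = 486/1680 = 0.289.

28.9%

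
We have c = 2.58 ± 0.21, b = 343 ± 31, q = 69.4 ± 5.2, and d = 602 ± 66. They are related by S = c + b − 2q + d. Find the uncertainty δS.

73.7

Each term contributes (cᵢ δxᵢ)² to (δS)²:
  (δc)² = 0.0441;  (δb)² = 961;  (2·δq)² = 108;  (δd)² = 4360
δS = √(5430) = 73.7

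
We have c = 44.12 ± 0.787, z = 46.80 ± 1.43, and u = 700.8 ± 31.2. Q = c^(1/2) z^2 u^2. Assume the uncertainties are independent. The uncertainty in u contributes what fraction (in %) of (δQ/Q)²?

67.5%

(δQ/Q)² = (½·δc/c)² + (2·δz/z)² + (2·δu/u)²
  c term: (0.5×0.0178)² = 7.95e-05
  z term: (2×0.0306)² = 0.00373
  u term: (2×0.0445)² = 0.00793
Total = 0.0117. Share from u = 0.00793/0.0117 = 0.675.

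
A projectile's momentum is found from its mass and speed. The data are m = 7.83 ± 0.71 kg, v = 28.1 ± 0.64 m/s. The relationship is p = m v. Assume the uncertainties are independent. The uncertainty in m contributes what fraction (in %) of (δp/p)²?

94.1%

(δp/p)² = (1·δm/m)² + (1·δv/v)²
  m term: (1×0.0907)² = 0.00822
  v term: (1×0.0228)² = 0.000519
Total = 0.00874. Share from m = 0.00822/0.00874 = 0.941.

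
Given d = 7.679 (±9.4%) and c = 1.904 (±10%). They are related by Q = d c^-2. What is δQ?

Each factor contributes (exponent × relative error)² to (δQ/Q)²:
  (1·δd/d)² = (1×0.0940)² = 0.00884;  (-2·δc/c)² = (-2×0.100)² = 0.0400
δQ/Q = √(0.0488) = 0.221
Q = 2.118, so δQ = 0.221 × 2.118 = 0.468.

0.468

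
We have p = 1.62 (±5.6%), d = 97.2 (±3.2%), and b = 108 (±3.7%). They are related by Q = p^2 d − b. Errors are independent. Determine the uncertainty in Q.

Let w = p^2·d = 255. δw/w = √((2·δp/p)² + (1·δd/d)²) = √(0.0125 + 0.00102) = 0.116, so δw = 29.7.
Q = w − b: δQ = √(δw² + δb²) = √(883 + 16.0) = 30.0

30.0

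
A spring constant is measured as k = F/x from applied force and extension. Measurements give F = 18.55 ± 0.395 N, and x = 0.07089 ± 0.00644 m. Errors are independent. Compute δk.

k is a product of powers, so relative uncertainties combine in quadrature:
  (1·δF/F)² = (1×0.0213)² = 0.000453;  (-1·δx/x)² = (-1×0.0908)² = 0.00825
δk/k = √(0.00871) = 0.0933
k = 261.7 N/m, so δk = 0.0933 × 261.7 = 24.4 N/m.

24.4 N/m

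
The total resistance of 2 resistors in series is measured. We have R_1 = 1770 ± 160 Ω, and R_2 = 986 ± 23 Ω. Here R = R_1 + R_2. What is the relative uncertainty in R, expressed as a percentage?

5.87%

For a sum/difference, combine absolute errors in quadrature:
  (δR_1)² = 25600;  (δR_2)² = 529
δR = √(26100) = 162 Ω
R = 2760 Ω, so δR/R = 162/2760 = 0.0587.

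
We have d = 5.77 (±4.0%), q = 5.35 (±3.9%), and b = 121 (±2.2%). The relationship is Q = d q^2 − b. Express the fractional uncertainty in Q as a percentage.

33.3%

Let p = d·q^2 = 165. δp/p = √((1·δd/d)² + (2·δq/q)²) = √(0.00160 + 0.00608) = 0.0877, so δp = 14.5.
Q = p − b: δQ = √(δp² + δb²) = √(210 + 7.09) = 14.7
Q = 44.2, so δQ/Q = 14.7/44.2 = 0.333.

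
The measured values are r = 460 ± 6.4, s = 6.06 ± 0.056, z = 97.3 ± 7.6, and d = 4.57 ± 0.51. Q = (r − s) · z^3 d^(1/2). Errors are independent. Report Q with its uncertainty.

(8.94 ± 2.16) × 10^8

Let u = r − s = 454. δu = √(δr² + δs²) = √(41.0 + 0.00314) = 6.40, so δu/u = 0.0141.
Q is then a monomial in u, z, d:
δQ/Q = √((δu/u)² + (3·δz/z)² + (½·δd/d)²) = √(0.000199 + 0.0549 + 0.00311) = 0.241
Q = 8.94e+08, so δQ = 0.241 × 8.94e+08 = 2.16e+08.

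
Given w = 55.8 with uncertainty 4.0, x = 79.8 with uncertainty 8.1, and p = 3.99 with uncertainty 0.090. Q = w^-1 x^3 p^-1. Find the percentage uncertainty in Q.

31.4%

For a monomial Q ∝ w^-1, x^3, p^-1, fractional errors add in quadrature:
  (-1·δw/w)² = (-1×0.0717)² = 0.00514;  (3·δx/x)² = (3×0.102)² = 0.0927;  (-1·δp/p)² = (-1×0.0226)² = 0.000509
δQ/Q = √(0.0984) = 0.314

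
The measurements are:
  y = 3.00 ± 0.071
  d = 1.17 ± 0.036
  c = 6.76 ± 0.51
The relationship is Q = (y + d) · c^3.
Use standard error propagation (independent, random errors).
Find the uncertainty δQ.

293

Let u = y + d = 4.17. δu = √(δy² + δd²) = √(0.00504 + 0.00130) = 0.0796, so δu/u = 0.0191.
Q is then a monomial in u, c:
δQ/Q = √((δu/u)² + (3·δc/c)²) = √(0.000364 + 0.0512) = 0.227
Q = 1290, so δQ = 0.227 × 1290 = 293.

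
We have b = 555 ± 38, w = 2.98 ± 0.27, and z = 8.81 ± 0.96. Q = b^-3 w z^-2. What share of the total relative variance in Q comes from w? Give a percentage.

(δQ/Q)² = (-3·δb/b)² + (1·δw/w)² + (-2·δz/z)²
  b term: (-3×0.0685)² = 0.0422
  w term: (1×0.0906)² = 0.00821
  z term: (-2×0.109)² = 0.0475
Total = 0.0979. Share from w = 0.00821/0.0979 = 0.0839.

8.39%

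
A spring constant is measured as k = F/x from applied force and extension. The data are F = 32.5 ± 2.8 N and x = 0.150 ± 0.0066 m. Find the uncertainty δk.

Relative error in a monomial: (δk/k)² = Σ (nᵢ · δxᵢ/xᵢ)².
  (1·δF/F)² = (1×0.0862)² = 0.00742;  (-1·δx/x)² = (-1×0.0440)² = 0.00194
δk/k = √(0.00936) = 0.0967
k = 217 N/m, so δk = 0.0967 × 217 = 21.0 N/m.

21.0 N/m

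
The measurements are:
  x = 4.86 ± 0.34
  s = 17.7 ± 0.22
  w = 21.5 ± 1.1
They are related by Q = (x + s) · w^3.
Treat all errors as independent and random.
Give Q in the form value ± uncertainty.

Let u = x + s = 22.6. δu = √(δx² + δs²) = √(0.116 + 0.0484) = 0.405, so δu/u = 0.0180.
Q is then a monomial in u, w:
δQ/Q = √((δu/u)² + (3·δw/w)²) = √(0.000322 + 0.0236) = 0.155
Q = 2.24e+05, so δQ = 0.155 × 2.24e+05 = 34600.

(2.24 ± 0.346) × 10^5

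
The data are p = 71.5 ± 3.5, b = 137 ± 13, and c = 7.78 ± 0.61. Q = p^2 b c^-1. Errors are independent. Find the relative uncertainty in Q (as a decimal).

0.157

Products/powers → add relative errors in quadrature, weighted by exponent:
  (2·δp/p)² = (2×0.0490)² = 0.00958;  (1·δb/b)² = (1×0.0949)² = 0.00900;  (-1·δc/c)² = (-1×0.0784)² = 0.00615
δQ/Q = √(0.0247) = 0.157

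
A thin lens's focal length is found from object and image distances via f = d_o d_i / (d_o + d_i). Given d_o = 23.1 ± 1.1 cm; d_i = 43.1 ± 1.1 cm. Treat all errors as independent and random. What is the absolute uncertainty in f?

∂f/∂d_o = (d_i/(d_o+d_i))² = 0.424;  ∂f/∂d_i = (d_o/(d_o+d_i))² = 0.122
δf = √((∂f/∂d_o · δd_o)² + (∂f/∂d_i · δd_i)²) = √(0.217 + 0.0179) = 0.485 cm

0.485 cm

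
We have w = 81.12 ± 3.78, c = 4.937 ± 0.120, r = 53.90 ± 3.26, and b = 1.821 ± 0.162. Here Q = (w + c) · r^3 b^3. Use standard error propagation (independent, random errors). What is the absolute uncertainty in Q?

2.65e+07

Let u = w + c = 86.06. δu = √(δw² + δc²) = √(14.3 + 0.0144) = 3.78, so δu/u = 0.0439.
Q is then a monomial in u, r, b:
δQ/Q = √((δu/u)² + (3·δr/r)² + (3·δb/b)²) = √(0.00193 + 0.0329 + 0.0712) = 0.326
Q = 8.137e+07, so δQ = 0.326 × 8.137e+07 = 2.65e+07.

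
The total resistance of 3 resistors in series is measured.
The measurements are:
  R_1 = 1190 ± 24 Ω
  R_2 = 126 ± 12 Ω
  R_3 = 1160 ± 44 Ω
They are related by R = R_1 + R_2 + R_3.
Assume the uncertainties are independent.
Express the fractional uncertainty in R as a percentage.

Sums and differences: (δR)² = Σ (cᵢ δxᵢ)².
  (δR_1)² = 576;  (δR_2)² = 144;  (δR_3)² = 1940
δR = √(2660) = 51.5 Ω
R = 2480 Ω, so δR/R = 51.5/2480 = 0.0208.

2.08%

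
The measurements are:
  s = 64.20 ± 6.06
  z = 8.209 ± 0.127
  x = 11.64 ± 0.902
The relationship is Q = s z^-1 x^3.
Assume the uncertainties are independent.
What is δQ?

Relative error in a monomial: (δQ/Q)² = Σ (nᵢ · δxᵢ/xᵢ)².
  (1·δs/s)² = (1×0.0944)² = 0.00891;  (-1·δz/z)² = (-1×0.0155)² = 0.000239;  (3·δx/x)² = (3×0.0775)² = 0.0540
δQ/Q = √(0.0632) = 0.251
Q = 12330, so δQ = 0.251 × 12330 = 3100.

3100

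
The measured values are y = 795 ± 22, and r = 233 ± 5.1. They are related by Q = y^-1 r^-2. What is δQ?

For a monomial Q ∝ y^-1, r^-2, fractional errors add in quadrature:
  (-1·δy/y)² = (-1×0.0277)² = 0.000766;  (-2·δr/r)² = (-2×0.0219)² = 0.00192
δQ/Q = √(0.00268) = 0.0518
Q = 2.32e-08, so δQ = 0.0518 × 2.32e-08 = 1.2e-09.

1.2e-09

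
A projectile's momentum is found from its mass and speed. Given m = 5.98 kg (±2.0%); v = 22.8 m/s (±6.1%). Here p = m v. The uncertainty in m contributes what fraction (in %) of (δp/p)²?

9.71%

(δp/p)² = (1·δm/m)² + (1·δv/v)²
  m term: (1×0.0200)² = 0.000400
  v term: (1×0.0610)² = 0.00372
Total = 0.00412. Share from m = 0.000400/0.00412 = 0.0971.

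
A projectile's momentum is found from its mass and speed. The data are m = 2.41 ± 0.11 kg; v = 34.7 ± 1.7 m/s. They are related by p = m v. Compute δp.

p is a product of powers, so relative uncertainties combine in quadrature:
  (1·δm/m)² = (1×0.0456)² = 0.00208;  (1·δv/v)² = (1×0.0490)² = 0.00240
δp/p = √(0.00448) = 0.0670
p = 83.6 kg·m/s, so δp = 0.0670 × 83.6 = 5.60 kg·m/s.

5.60 kg·m/s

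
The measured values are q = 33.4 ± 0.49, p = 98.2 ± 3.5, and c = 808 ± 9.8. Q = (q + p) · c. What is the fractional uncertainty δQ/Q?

Let u = q + p = 132. δu = √(δq² + δp²) = √(0.240 + 12.2) = 3.53, so δu/u = 0.0269.
Q is then a monomial in u, c:
δQ/Q = √((δu/u)² + (1·δc/c)²) = √(0.000721 + 0.000147) = 0.0295

0.0295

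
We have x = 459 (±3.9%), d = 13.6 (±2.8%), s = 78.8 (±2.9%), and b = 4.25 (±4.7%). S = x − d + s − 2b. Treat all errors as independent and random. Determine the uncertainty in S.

S is a linear combination, so absolute uncertainties add in quadrature:
  (δx)² = 320;  (δd)² = 0.145;  (δs)² = 5.22;  (2·δb)² = 0.160
δS = √(326) = 18.1

18.1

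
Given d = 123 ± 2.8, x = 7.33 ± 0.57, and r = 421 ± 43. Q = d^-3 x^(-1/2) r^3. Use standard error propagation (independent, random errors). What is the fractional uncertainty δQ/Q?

Each factor contributes (exponent × relative error)² to (δQ/Q)²:
  (-3·δd/d)² = (-3×0.0228)² = 0.00466;  (−½·δx/x)² = (-0.5×0.0778)² = 0.00151;  (3·δr/r)² = (3×0.102)² = 0.0939
δQ/Q = √(0.100) = 0.316

0.316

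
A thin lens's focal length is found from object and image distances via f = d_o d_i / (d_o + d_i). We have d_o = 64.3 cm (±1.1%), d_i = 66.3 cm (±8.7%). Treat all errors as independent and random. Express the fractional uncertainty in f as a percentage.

∂f/∂d_o = (d_i/(d_o+d_i))² = 0.258;  ∂f/∂d_i = (d_o/(d_o+d_i))² = 0.242
δf = √((∂f/∂d_o · δd_o)² + (∂f/∂d_i · δd_i)²) = √(0.0332 + 1.95) = 1.41 cm
f = 32.6 cm, so δf/f = 1.41/32.6 = 0.0432.

4.32%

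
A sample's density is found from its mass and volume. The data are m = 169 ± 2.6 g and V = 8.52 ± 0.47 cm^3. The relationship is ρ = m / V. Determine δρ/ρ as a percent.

5.73%

Since ρ is a product/quotient, work with relative uncertainties:
  (1·δm/m)² = (1×0.0154)² = 0.000237;  (-1·δV/V)² = (-1×0.0552)² = 0.00304
δρ/ρ = √(0.00328) = 0.0573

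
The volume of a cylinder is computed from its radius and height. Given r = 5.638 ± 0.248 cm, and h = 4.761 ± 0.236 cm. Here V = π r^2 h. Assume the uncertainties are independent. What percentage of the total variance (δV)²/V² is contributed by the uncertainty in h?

(δV/V)² = (2·δr/r)² + (1·δh/h)²
  r term: (2×0.0440)² = 0.00774
  h term: (1×0.0496)² = 0.00246
Total = 0.0102. Share from h = 0.00246/0.0102 = 0.241.

24.1%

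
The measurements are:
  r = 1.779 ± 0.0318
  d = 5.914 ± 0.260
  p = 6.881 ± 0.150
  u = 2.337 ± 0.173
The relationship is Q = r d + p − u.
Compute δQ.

Let w = r·d = 10.52. δw/w = √((1·δr/r)² + (1·δd/d)²) = √(0.000320 + 0.00193) = 0.0475, so δw = 0.499.
Q = w + p − u: δQ = √(δw² + δp² + δu²) = √(0.249 + 0.0225 + 0.0299) = 0.549

0.549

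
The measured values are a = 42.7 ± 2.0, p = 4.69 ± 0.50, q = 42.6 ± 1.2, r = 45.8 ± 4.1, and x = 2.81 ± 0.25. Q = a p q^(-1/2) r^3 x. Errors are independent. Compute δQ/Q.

Q is a product of powers, so relative uncertainties combine in quadrature:
  (1·δa/a)² = (1×0.0468)² = 0.00219;  (1·δp/p)² = (1×0.107)² = 0.0114;  (−½·δq/q)² = (-0.5×0.0282)² = 0.000198;  (3·δr/r)² = (3×0.0895)² = 0.0721;  (1·δx/x)² = (1×0.0890)² = 0.00792
δQ/Q = √(0.0938) = 0.306

0.306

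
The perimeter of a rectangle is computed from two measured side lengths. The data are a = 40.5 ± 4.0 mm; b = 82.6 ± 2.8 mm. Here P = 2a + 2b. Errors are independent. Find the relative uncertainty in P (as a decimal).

0.0397

P is a linear combination, so absolute uncertainties add in quadrature:
  (2·δa)² = 64.0;  (2·δb)² = 31.4
δP = √(95.4) = 9.77 mm
P = 246 mm, so δP/P = 9.77/246 = 0.0397.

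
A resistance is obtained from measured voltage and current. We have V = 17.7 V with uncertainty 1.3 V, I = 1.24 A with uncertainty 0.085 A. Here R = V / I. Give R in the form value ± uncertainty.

For a monomial R ∝ V, I^-1, fractional errors add in quadrature:
  (1·δV/V)² = (1×0.0734)² = 0.00539;  (-1·δI/I)² = (-1×0.0685)² = 0.00470
δR/R = √(0.0101) = 0.100
R = 14.3 Ω, so δR = 0.100 × 14.3 = 1.43 Ω.

14.3 ± 1.43 Ω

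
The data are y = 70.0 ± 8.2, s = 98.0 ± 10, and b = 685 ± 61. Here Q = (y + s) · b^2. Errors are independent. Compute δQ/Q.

Let u = y + s = 168. δu = √(δy² + δs²) = √(67.2 + 100) = 12.9, so δu/u = 0.0770.
Q is then a monomial in u, b:
δQ/Q = √((δu/u)² + (2·δb/b)²) = √(0.00593 + 0.0317) = 0.194

0.194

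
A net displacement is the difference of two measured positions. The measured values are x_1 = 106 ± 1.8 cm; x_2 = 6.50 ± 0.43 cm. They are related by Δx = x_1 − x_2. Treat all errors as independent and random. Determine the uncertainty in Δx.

Absolute uncertainties add in quadrature for a linear combination:
  (δx_1)² = 3.24;  (δx_2)² = 0.185
δΔx = √(3.42) = 1.85 cm

1.85 cm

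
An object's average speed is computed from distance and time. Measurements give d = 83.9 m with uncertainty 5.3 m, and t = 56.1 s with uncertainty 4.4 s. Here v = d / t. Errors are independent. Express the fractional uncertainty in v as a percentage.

Each factor contributes (exponent × relative error)² to (δv/v)²:
  (1·δd/d)² = (1×0.0632)² = 0.00399;  (-1·δt/t)² = (-1×0.0784)² = 0.00615
δv/v = √(0.0101) = 0.101

10.1%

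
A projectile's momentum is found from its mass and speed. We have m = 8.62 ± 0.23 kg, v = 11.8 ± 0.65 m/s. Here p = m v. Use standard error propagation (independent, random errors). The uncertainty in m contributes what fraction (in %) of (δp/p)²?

(δp/p)² = (1·δm/m)² + (1·δv/v)²
  m term: (1×0.0267)² = 0.000712
  v term: (1×0.0551)² = 0.00303
Total = 0.00375. Share from m = 0.000712/0.00375 = 0.190.

19.0%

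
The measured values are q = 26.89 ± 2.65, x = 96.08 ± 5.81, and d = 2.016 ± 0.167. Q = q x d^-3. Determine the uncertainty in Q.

Since Q is a product/quotient, work with relative uncertainties:
  (1·δq/q)² = (1×0.0985)² = 0.00971;  (1·δx/x)² = (1×0.0605)² = 0.00366;  (-3·δd/d)² = (-3×0.0828)² = 0.0618
δQ/Q = √(0.0751) = 0.274
Q = 315.3, so δQ = 0.274 × 315.3 = 86.4.

86.4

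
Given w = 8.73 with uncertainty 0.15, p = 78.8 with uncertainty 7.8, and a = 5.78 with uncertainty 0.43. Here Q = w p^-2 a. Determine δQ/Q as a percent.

21.2%

Each factor contributes (exponent × relative error)² to (δQ/Q)²:
  (1·δw/w)² = (1×0.0172)² = 0.000295;  (-2·δp/p)² = (-2×0.0990)² = 0.0392;  (1·δa/a)² = (1×0.0744)² = 0.00553
δQ/Q = √(0.0450) = 0.212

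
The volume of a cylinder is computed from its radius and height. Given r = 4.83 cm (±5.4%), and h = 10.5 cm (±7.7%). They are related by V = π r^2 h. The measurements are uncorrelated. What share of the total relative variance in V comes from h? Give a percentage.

33.7%

(δV/V)² = (2·δr/r)² + (1·δh/h)²
  r term: (2×0.0540)² = 0.0117
  h term: (1×0.0770)² = 0.00593
Total = 0.0176. Share from h = 0.00593/0.0176 = 0.337.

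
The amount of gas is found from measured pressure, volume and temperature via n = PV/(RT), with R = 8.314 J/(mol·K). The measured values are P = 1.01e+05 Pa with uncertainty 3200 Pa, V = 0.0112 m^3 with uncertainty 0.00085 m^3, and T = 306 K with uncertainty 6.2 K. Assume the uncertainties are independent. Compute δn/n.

0.0847

Relative error in a monomial: (δn/n)² = Σ (nᵢ · δxᵢ/xᵢ)².
  (1·δP/P)² = (1×0.0317)² = 0.00100;  (1·δV/V)² = (1×0.0759)² = 0.00576;  (-1·δT/T)² = (-1×0.0203)² = 0.000411
δn/n = √(0.00717) = 0.0847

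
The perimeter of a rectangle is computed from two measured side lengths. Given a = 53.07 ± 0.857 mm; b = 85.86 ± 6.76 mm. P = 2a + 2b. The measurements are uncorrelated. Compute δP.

Absolute uncertainties add in quadrature for a linear combination:
  (2·δa)² = 2.94;  (2·δb)² = 183
δP = √(186) = 13.6 mm

13.6 mm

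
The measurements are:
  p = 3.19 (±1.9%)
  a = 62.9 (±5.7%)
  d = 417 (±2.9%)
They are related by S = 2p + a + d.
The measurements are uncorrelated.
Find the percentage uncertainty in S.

Sums and differences: (δS)² = Σ (cᵢ δxᵢ)².
  (2·δp)² = 0.0147;  (δa)² = 12.9;  (δd)² = 146
δS = √(159) = 12.6
S = 486, so δS/S = 12.6/486 = 0.0259.

2.59%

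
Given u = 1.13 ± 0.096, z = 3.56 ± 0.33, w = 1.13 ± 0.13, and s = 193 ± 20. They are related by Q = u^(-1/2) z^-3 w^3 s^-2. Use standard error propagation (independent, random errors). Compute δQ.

3.97e-07

Products/powers → add relative errors in quadrature, weighted by exponent:
  (−½·δu/u)² = (-0.5×0.0850)² = 0.00180;  (-3·δz/z)² = (-3×0.0927)² = 0.0773;  (3·δw/w)² = (3×0.115)² = 0.119;  (-2·δs/s)² = (-2×0.104)² = 0.0430
δQ/Q = √(0.241) = 0.491
Q = 8.08e-07, so δQ = 0.491 × 8.08e-07 = 3.97e-07.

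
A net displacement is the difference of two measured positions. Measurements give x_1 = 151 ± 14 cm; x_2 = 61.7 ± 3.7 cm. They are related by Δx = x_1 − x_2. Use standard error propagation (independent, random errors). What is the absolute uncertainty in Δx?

Δx is a linear combination, so absolute uncertainties add in quadrature:
  (δx_1)² = 196;  (δx_2)² = 13.7
δΔx = √(210) = 14.5 cm

14.5 cm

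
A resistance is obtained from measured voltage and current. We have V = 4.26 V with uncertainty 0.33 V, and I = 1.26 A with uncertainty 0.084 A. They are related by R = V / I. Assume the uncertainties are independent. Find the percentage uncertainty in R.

10.2%

R is a product of powers, so relative uncertainties combine in quadrature:
  (1·δV/V)² = (1×0.0775)² = 0.00600;  (-1·δI/I)² = (-1×0.0667)² = 0.00444
δR/R = √(0.0104) = 0.102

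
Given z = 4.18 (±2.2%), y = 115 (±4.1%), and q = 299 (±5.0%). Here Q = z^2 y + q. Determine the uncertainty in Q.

Let p = z^2·y = 2010. δp/p = √((2·δz/z)² + (1·δy/y)²) = √(0.00194 + 0.00168) = 0.0601, so δp = 121.
Q = p + q: δQ = √(δp² + δq²) = √(14600 + 224) = 122

122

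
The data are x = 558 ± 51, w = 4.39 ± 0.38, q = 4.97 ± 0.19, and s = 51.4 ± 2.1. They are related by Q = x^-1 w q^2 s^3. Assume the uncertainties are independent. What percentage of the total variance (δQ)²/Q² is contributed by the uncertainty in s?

(δQ/Q)² = (-1·δx/x)² + (1·δw/w)² + (2·δq/q)² + (3·δs/s)²
  x term: (-1×0.0914)² = 0.00835
  w term: (1×0.0866)² = 0.00749
  q term: (2×0.0382)² = 0.00585
  s term: (3×0.0409)² = 0.0150
Total = 0.0367. Share from s = 0.0150/0.0367 = 0.409.

40.9%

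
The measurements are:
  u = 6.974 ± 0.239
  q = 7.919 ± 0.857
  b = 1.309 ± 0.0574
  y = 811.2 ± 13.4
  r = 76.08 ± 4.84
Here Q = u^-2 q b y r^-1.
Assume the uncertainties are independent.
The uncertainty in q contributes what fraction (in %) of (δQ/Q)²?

51.7%

(δQ/Q)² = (-2·δu/u)² + (1·δq/q)² + (1·δb/b)² + (1·δy/y)² + (-1·δr/r)²
  u term: (-2×0.0343)² = 0.00470
  q term: (1×0.108)² = 0.0117
  b term: (1×0.0439)² = 0.00192
  y term: (1×0.0165)² = 0.000273
  r term: (-1×0.0636)² = 0.00405
Total = 0.0227. Share from q = 0.0117/0.0227 = 0.517.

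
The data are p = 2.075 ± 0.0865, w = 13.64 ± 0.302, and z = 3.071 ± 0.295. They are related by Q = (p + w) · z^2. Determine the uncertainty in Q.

Let u = p + w = 15.71. δu = √(δp² + δw²) = √(0.00748 + 0.0912) = 0.314, so δu/u = 0.0200.
Q is then a monomial in u, z:
δQ/Q = √((δu/u)² + (2·δz/z)²) = √(0.000400 + 0.0369) = 0.193
Q = 148.2, so δQ = 0.193 × 148.2 = 28.6.

28.6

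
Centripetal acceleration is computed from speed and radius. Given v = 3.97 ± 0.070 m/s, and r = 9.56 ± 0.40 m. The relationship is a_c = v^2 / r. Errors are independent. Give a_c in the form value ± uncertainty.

Since a_c is a product/quotient, work with relative uncertainties:
  (2·δv/v)² = (2×0.0176)² = 0.00124;  (-1·δr/r)² = (-1×0.0418)² = 0.00175
δa_c/a_c = √(0.00299) = 0.0547
a_c = 1.65 m/s^2, so δa_c = 0.0547 × 1.65 = 0.0902 m/s^2.

1.65 ± 0.0902 m/s^2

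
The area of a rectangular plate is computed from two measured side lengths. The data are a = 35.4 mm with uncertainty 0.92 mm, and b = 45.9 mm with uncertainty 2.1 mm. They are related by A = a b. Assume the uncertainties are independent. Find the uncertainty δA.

85.5 mm^2

Products/powers → add relative errors in quadrature, weighted by exponent:
  (1·δa/a)² = (1×0.0260)² = 0.000675;  (1·δb/b)² = (1×0.0458)² = 0.00209
δA/A = √(0.00277) = 0.0526
A = 1620 mm^2, so δA = 0.0526 × 1620 = 85.5 mm^2.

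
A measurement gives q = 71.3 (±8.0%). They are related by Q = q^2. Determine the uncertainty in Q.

813

Since Q is a product/quotient, work with relative uncertainties:
  (2·δq/q)² = (2×0.0800)² = 0.0256
δQ/Q = √(0.0256) = 0.160
Q = 5080, so δQ = 0.160 × 5080 = 813.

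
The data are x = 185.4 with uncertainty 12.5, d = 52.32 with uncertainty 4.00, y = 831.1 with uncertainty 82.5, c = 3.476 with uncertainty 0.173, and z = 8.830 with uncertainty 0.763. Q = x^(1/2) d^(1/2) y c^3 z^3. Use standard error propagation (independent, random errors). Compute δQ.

7.56e+08

Relative error in a monomial: (δQ/Q)² = Σ (nᵢ · δxᵢ/xᵢ)².
  (½·δx/x)² = (0.5×0.0674)² = 0.00114;  (½·δd/d)² = (0.5×0.0765)² = 0.00146;  (1·δy/y)² = (1×0.0993)² = 0.00985;  (3·δc/c)² = (3×0.0498)² = 0.0223;  (3·δz/z)² = (3×0.0864)² = 0.0672
δQ/Q = √(0.102) = 0.319
Q = 2.367e+09, so δQ = 0.319 × 2.367e+09 = 7.56e+08.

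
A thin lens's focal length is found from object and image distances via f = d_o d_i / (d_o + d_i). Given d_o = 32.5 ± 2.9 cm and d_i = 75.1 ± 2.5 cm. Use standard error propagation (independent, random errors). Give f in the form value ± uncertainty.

22.7 ± 1.43 cm

∂f/∂d_o = (d_i/(d_o+d_i))² = 0.487;  ∂f/∂d_i = (d_o/(d_o+d_i))² = 0.0912
δf = √((∂f/∂d_o · δd_o)² + (∂f/∂d_i · δd_i)²) = √(2.00 + 0.0520) = 1.43 cm
f = 22.7 cm.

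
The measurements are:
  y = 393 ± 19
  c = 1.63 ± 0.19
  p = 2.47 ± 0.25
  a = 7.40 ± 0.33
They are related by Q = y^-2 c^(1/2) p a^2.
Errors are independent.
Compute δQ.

0.000197

For a monomial Q ∝ y^-2, c^(1/2), p, a^2, fractional errors add in quadrature:
  (-2·δy/y)² = (-2×0.0483)² = 0.00935;  (½·δc/c)² = (0.5×0.117)² = 0.00340;  (1·δp/p)² = (1×0.101)² = 0.0102;  (2·δa/a)² = (2×0.0446)² = 0.00795
δQ/Q = √(0.0309) = 0.176
Q = 0.00112, so δQ = 0.176 × 0.00112 = 0.000197.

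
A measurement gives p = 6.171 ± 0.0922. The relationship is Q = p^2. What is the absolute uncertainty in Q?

Q ∝ p^2, so δQ/Q = |2| · δp/p = 2 × 0.0149 = 0.0299.
Q = 38.08, so δQ = 0.0299 × 38.08 = 1.14.

1.14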